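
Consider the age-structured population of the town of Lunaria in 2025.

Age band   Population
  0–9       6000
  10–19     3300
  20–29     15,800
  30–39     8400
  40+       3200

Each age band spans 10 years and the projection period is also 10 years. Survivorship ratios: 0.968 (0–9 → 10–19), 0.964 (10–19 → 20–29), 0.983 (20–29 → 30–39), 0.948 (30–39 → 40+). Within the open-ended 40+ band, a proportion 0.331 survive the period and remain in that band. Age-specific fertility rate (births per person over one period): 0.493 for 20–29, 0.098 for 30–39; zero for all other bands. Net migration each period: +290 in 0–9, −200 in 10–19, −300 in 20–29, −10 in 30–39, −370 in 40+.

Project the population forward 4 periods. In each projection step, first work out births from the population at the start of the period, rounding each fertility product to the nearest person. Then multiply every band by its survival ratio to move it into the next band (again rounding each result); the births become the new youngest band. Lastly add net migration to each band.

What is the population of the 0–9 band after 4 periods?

Call the groups 1 to 5, youngest first.
Period 1:
Births: 15800 × 0.493 = 7789 ; 8400 × 0.098 = 823 → total 8612
Group 2: 6000 × 0.968 = 5808
Group 3: 3300 × 0.964 = 3181
Group 4: 15800 × 0.983 = 15531
Group 5: 8400 × 0.948 + 3200 × 0.331 = 7963 + 1059 = 9022
Net migration: Group 1 + 290 → 8902; Group 2 − 200 → 5608; Group 3 − 300 → 2881; Group 4 − 10 → 15521; Group 5 − 370 → 8652
End of period: [8902, 5608, 2881, 15521, 8652]
Period 2:
Births: 2881 × 0.493 = 1420 ; 15521 × 0.098 = 1521 → total 2941
Group 2: 8902 × 0.968 = 8617
Group 3: 5608 × 0.964 = 5406
Group 4: 2881 × 0.983 = 2832
Group 5: 15521 × 0.948 + 8652 × 0.331 = 14714 + 2864 = 17578
Net migration: Group 1 + 290 → 3231; Group 2 − 200 → 8417; Group 3 − 300 → 5106; Group 4 − 10 → 2822; Group 5 − 370 → 17208
End of period: [3231, 8417, 5106, 2822, 17208]
Period 3:
Births: 5106 × 0.493 = 2517 ; 2822 × 0.098 = 277 → total 2794
Group 2: 3231 × 0.968 = 3128
Group 3: 8417 × 0.964 = 8114
Group 4: 5106 × 0.983 = 5019
Group 5: 2822 × 0.948 + 17208 × 0.331 = 2675 + 5696 = 8371
Net migration: Group 1 + 290 → 3084; Group 2 − 200 → 2928; Group 3 − 300 → 7814; Group 4 − 10 → 5009; Group 5 − 370 → 8001
End of period: [3084, 2928, 7814, 5009, 8001]
Period 4:
Births: 7814 × 0.493 = 3852 ; 5009 × 0.098 = 491 → total 4343
Group 2: 3084 × 0.968 = 2985
Group 3: 2928 × 0.964 = 2823
Group 4: 7814 × 0.983 = 7681
Group 5: 5009 × 0.948 + 8001 × 0.331 = 4749 + 2648 = 7397
Net migration: Group 1 + 290 → 4633; Group 2 − 200 → 2785; Group 3 − 300 → 2523; Group 4 − 10 → 7671; Group 5 − 370 → 7027
End of period: [4633, 2785, 2523, 7671, 7027]

4633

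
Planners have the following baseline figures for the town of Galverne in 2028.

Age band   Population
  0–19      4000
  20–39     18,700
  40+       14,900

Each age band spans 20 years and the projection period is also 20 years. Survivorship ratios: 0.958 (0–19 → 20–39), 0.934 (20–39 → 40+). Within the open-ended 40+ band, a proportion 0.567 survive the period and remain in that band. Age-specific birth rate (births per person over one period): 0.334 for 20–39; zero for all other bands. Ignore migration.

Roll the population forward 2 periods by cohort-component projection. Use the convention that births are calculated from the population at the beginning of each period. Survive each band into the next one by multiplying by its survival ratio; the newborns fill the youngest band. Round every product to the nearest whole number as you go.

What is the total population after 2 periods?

25536

Period 1:
Births: 18700 × 0.334 = 6246
20–39: 4000 × 0.958 = 3832
40+: 18700 × 0.934 + 14900 × 0.567 = 17466 + 8448 = 25914
End of period: [6246, 3832, 25914]
Period 2:
Births: 3832 × 0.334 = 1280
20–39: 6246 × 0.958 = 5984
40+: 3832 × 0.934 + 25914 × 0.567 = 3579 + 14693 = 18272
End of period: [1280, 5984, 18272]
Total after period 2: 1280 + 5984 + 18272 = 25536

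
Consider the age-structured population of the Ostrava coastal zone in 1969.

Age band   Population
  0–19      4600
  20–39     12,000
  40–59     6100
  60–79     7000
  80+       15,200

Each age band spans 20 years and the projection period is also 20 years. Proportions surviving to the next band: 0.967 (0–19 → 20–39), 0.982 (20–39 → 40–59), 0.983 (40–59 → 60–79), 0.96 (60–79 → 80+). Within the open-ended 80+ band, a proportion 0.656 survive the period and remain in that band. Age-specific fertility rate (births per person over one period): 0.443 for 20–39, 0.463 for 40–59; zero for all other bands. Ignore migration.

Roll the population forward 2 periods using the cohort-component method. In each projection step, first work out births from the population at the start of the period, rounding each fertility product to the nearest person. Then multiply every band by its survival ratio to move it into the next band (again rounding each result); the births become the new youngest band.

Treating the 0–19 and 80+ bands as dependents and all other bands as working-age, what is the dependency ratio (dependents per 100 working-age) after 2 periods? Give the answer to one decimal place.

101.3

Period 1.
Births: 12000 × 0.443 = 5316 ; 6100 × 0.463 = 2824 → 8140
20–39: 4600 × 0.967 = 4448
40–59: 12000 × 0.982 = 11784
60–79: 6100 × 0.983 = 5996
80+: 7000 × 0.96 + 15200 × 0.656 = 6720 + 9971 = 16691
Population now: 0–19=8140, 20–39=4448, 40–59=11784, 60–79=5996, 80+=16691
Period 2.
Births: 4448 × 0.443 = 1970 ; 11784 × 0.463 = 5456 → 7426
20–39: 8140 × 0.967 = 7871
40–59: 4448 × 0.982 = 4368
60–79: 11784 × 0.983 = 11584
80+: 5996 × 0.96 + 16691 × 0.656 = 5756 + 10949 = 16705
Population now: 0–19=7426, 20–39=7871, 40–59=4368, 60–79=11584, 80+=16705
Dependents (band 0–19 + band 80+) = 7426 + 16705 = 24131; working-age = 23823; ratio = 24131/23823 × 100 = 101.3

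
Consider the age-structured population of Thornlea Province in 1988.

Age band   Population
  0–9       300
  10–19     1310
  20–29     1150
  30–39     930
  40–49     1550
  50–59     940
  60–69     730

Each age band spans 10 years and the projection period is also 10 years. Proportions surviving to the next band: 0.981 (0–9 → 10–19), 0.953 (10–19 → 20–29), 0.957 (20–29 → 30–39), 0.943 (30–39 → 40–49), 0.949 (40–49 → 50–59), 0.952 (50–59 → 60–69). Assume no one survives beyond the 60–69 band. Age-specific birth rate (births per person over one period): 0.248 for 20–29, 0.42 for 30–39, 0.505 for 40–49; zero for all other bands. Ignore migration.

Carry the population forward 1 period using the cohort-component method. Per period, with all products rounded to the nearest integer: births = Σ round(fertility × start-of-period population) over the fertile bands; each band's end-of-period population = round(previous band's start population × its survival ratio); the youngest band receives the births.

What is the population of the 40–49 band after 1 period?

877

After projecting period 1:
Births: 1150 * 0.248 = 285 ; 930 * 0.42 = 391 ; 1550 * 0.505 = 783 → total 1459
10–19: 300 * 0.981 = 294
20–29: 1310 * 0.953 = 1248
30–39: 1150 * 0.957 = 1101
40–49: 930 * 0.943 = 877
50–59: 1550 * 0.949 = 1471
60–69: 940 * 0.952 = 895
Population now: 0–9=1459, 10–19=294, 20–29=1248, 30–39=1101, 40–49=877, 50–59=1471, 60–69=895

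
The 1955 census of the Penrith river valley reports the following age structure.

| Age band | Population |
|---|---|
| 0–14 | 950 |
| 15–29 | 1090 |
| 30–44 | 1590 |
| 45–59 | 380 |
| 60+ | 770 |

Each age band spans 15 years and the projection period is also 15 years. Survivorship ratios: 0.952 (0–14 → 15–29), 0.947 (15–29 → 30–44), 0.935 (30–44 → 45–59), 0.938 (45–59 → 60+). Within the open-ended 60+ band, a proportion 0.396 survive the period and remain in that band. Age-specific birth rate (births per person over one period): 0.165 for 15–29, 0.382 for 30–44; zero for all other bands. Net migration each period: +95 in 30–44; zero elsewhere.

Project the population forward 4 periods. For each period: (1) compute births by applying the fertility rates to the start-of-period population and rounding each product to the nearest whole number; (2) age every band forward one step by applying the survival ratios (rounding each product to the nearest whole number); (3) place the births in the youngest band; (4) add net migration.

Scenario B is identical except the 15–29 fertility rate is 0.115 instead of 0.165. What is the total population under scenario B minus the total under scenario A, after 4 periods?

-180

Numbering the groups 1..5 from youngest to oldest:
After projecting period 1:
Births: 1090 * 0.165 = 180  |  1590 * 0.382 = 607 ⇒ total 787
Group 2: 950 * 0.952 = 904
Group 3: 1090 * 0.947 = 1032
Group 4: 1590 * 0.935 = 1487
Group 5: 380 * 0.938 + 770 * 0.396 = 356 + 305 = 661
Net migration: Group 3 + 95 → 1127
End of period: [787, 904, 1127, 1487, 661]
After projecting period 2:
Births: 904 * 0.165 = 149  |  1127 * 0.382 = 431 ⇒ total 580
Group 2: 787 * 0.952 = 749
Group 3: 904 * 0.947 = 856
Group 4: 1127 * 0.935 = 1054
Group 5: 1487 * 0.938 + 661 * 0.396 = 1395 + 262 = 1657
Net migration: Group 3 + 95 → 951
End of period: [580, 749, 951, 1054, 1657]
After projecting period 3:
Births: 749 * 0.165 = 124  |  951 * 0.382 = 363 ⇒ total 487
Group 2: 580 * 0.952 = 552
Group 3: 749 * 0.947 = 709
Group 4: 951 * 0.935 = 889
Group 5: 1054 * 0.938 + 1657 * 0.396 = 989 + 656 = 1645
Net migration: Group 3 + 95 → 804
End of period: [487, 552, 804, 889, 1645]
After projecting period 4:
Births: 552 * 0.165 = 91  |  804 * 0.382 = 307 ⇒ total 398
Group 2: 487 * 0.952 = 464
Group 3: 552 * 0.947 = 523
Group 4: 804 * 0.935 = 752
Group 5: 889 * 0.938 + 1645 * 0.396 = 834 + 651 = 1485
Net migration: Group 3 + 95 → 618
End of period: [398, 464, 618, 752, 1485]
Scenario A total after 4 periods: 3717
Scenario B projection —
After projecting period 1:
Births: 1090 * 0.115 = 125  |  1590 * 0.382 = 607 ⇒ total 732
Group 2: 950 * 0.952 = 904
Group 3: 1090 * 0.947 = 1032
Group 4: 1590 * 0.935 = 1487
Group 5: 380 * 0.938 + 770 * 0.396 = 356 + 305 = 661
Net migration: Group 3 + 95 → 1127
End of period: [732, 904, 1127, 1487, 661]
After projecting period 2:
Births: 904 * 0.115 = 104  |  1127 * 0.382 = 431 ⇒ total 535
Group 2: 732 * 0.952 = 697
Group 3: 904 * 0.947 = 856
Group 4: 1127 * 0.935 = 1054
Group 5: 1487 * 0.938 + 661 * 0.396 = 1395 + 262 = 1657
Net migration: Group 3 + 95 → 951
End of period: [535, 697, 951, 1054, 1657]
After projecting period 3:
Births: 697 * 0.115 = 80  |  951 * 0.382 = 363 ⇒ total 443
Group 2: 535 * 0.952 = 509
Group 3: 697 * 0.947 = 660
Group 4: 951 * 0.935 = 889
Group 5: 1054 * 0.938 + 1657 * 0.396 = 989 + 656 = 1645
Net migration: Group 3 + 95 → 755
End of period: [443, 509, 755, 889, 1645]
After projecting period 4:
Births: 509 * 0.115 = 59  |  755 * 0.382 = 288 ⇒ total 347
Group 2: 443 * 0.952 = 422
Group 3: 509 * 0.947 = 482
Group 4: 755 * 0.935 = 706
Group 5: 889 * 0.938 + 1645 * 0.396 = 834 + 651 = 1485
Net migration: Group 3 + 95 → 577
End of period: [347, 422, 577, 706, 1485]
Scenario B total after 4 periods: 3537
Difference B − A = 3537 − 3717 = -180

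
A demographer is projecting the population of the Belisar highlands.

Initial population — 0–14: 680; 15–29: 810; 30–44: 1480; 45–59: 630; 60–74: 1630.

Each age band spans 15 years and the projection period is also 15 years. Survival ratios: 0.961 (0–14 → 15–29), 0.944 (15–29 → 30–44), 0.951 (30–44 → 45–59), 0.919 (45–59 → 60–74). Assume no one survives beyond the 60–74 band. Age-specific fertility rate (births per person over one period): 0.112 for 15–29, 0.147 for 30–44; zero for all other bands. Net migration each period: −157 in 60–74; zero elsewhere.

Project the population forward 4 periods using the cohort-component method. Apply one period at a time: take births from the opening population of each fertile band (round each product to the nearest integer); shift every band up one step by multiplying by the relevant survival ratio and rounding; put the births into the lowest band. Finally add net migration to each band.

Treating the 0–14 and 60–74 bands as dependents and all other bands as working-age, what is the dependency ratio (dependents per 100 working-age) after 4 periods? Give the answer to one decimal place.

After projecting period 1:
Births: 810 × 0.112 = 91, 1480 × 0.147 = 218 → total 309
15–29: 680 × 0.961 = 653
30–44: 810 × 0.944 = 765
45–59: 1480 × 0.951 = 1407
60–74: 630 × 0.919 = 579
Net migration: 60–74 − 157 → 422
→ [309, 653, 765, 1407, 422]
After projecting period 2:
Births: 653 × 0.112 = 73, 765 × 0.147 = 112 → total 185
15–29: 309 × 0.961 = 297
30–44: 653 × 0.944 = 616
45–59: 765 × 0.951 = 728
60–74: 1407 × 0.919 = 1293
Net migration: 60–74 − 157 → 1136
→ [185, 297, 616, 728, 1136]
After projecting period 3:
Births: 297 × 0.112 = 33, 616 × 0.147 = 91 → total 124
15–29: 185 × 0.961 = 178
30–44: 297 × 0.944 = 280
45–59: 616 × 0.951 = 586
60–74: 728 × 0.919 = 669
Net migration: 60–74 − 157 → 512
→ [124, 178, 280, 586, 512]
After projecting period 4:
Births: 178 × 0.112 = 20, 280 × 0.147 = 41 → total 61
15–29: 124 × 0.961 = 119
30–44: 178 × 0.944 = 168
45–59: 280 × 0.951 = 266
60–74: 586 × 0.919 = 539
Net migration: 60–74 − 157 → 382
→ [61, 119, 168, 266, 382]
Dependents (band 0–14 + band 60–74) = 61 + 382 = 443; working-age = 553; ratio = 443/553 × 100 = 80.1

80.1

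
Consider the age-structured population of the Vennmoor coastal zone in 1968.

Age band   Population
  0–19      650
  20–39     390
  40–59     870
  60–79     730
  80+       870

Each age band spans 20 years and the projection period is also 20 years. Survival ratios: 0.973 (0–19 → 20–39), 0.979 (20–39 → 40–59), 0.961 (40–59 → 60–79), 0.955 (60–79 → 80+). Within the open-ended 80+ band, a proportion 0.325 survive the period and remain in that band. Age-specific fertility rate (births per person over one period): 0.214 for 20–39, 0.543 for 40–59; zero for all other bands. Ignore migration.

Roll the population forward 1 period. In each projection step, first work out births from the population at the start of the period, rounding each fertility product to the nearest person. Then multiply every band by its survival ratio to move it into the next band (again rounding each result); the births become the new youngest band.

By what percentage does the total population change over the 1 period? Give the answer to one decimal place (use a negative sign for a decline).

Period 1:
Births: 390 × 0.214 = 83 ; 870 × 0.543 = 472 ⇒ total 555
20–39: 650 × 0.973 = 632
40–59: 390 × 0.979 = 382
60–79: 870 × 0.961 = 836
80+: 730 × 0.955 + 870 × 0.325 = 697 + 283 = 980
→ [555, 632, 382, 836, 980]
Total: 3510 → 3385; change = -125; percentage change = -3.6%

-3.6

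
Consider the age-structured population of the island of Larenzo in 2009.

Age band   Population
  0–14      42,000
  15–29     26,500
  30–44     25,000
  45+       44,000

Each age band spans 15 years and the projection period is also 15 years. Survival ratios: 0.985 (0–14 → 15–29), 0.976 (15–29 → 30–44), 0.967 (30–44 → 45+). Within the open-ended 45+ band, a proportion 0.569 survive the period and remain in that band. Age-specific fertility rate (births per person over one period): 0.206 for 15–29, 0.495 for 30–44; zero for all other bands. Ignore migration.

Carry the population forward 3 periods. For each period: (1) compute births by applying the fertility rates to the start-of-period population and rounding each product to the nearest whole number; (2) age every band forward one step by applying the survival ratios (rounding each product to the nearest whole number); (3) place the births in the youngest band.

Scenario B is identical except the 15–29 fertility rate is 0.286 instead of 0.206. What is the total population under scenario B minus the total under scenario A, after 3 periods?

7301

[period 1]
Births: 26500 * 0.206 = 5459 ; 25000 * 0.495 = 12375 → total 17834
15–29: 42000 * 0.985 = 41370
30–44: 26500 * 0.976 = 25864
45+: 25000 * 0.967 + 44000 * 0.569 = 24175 + 25036 = 49211
Population now: 0–14=17834, 15–29=41370, 30–44=25864, 45+=49211
[period 2]
Births: 41370 * 0.206 = 8522 ; 25864 * 0.495 = 12803 → total 21325
15–29: 17834 * 0.985 = 17566
30–44: 41370 * 0.976 = 40377
45+: 25864 * 0.967 + 49211 * 0.569 = 25010 + 28001 = 53011
Population now: 0–14=21325, 15–29=17566, 30–44=40377, 45+=53011
[period 3]
Births: 17566 * 0.206 = 3619 ; 40377 * 0.495 = 19987 → total 23606
15–29: 21325 * 0.985 = 21005
30–44: 17566 * 0.976 = 17144
45+: 40377 * 0.967 + 53011 * 0.569 = 39045 + 30163 = 69208
Population now: 0–14=23606, 15–29=21005, 30–44=17144, 45+=69208
Scenario A total after 3 periods: 130963
Scenario B projection —
[period 1]
Births: 26500 * 0.286 = 7579 ; 25000 * 0.495 = 12375 → total 19954
15–29: 42000 * 0.985 = 41370
30–44: 26500 * 0.976 = 25864
45+: 25000 * 0.967 + 44000 * 0.569 = 24175 + 25036 = 49211
Population now: 0–14=19954, 15–29=41370, 30–44=25864, 45+=49211
[period 2]
Births: 41370 * 0.286 = 11832 ; 25864 * 0.495 = 12803 → total 24635
15–29: 19954 * 0.985 = 19655
30–44: 41370 * 0.976 = 40377
45+: 25864 * 0.967 + 49211 * 0.569 = 25010 + 28001 = 53011
Population now: 0–14=24635, 15–29=19655, 30–44=40377, 45+=53011
[period 3]
Births: 19655 * 0.286 = 5621 ; 40377 * 0.495 = 19987 → total 25608
15–29: 24635 * 0.985 = 24265
30–44: 19655 * 0.976 = 19183
45+: 40377 * 0.967 + 53011 * 0.569 = 39045 + 30163 = 69208
Population now: 0–14=25608, 15–29=24265, 30–44=19183, 45+=69208
Scenario B total after 3 periods: 138264
Difference B − A = 138264 − 130963 = 7301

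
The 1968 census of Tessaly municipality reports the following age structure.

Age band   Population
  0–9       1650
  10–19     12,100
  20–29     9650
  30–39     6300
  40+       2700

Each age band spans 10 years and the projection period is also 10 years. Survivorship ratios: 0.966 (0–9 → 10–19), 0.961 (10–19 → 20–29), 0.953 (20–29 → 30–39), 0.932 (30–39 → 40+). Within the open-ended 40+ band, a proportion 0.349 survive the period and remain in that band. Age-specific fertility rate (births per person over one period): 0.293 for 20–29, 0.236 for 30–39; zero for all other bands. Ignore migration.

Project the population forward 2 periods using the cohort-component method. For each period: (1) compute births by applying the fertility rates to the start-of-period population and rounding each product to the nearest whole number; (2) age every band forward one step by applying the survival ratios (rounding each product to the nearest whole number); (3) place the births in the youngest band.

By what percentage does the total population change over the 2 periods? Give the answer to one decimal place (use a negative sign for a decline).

[period 1]
Births: 9650 * 0.293 = 2827, 6300 * 0.236 = 1487 — total 4314
10–19: 1650 * 0.966 = 1594
20–29: 12100 * 0.961 = 11628
30–39: 9650 * 0.953 = 9196
40+: 6300 * 0.932 + 2700 * 0.349 = 5872 + 942 = 6814
→ [4314, 1594, 11628, 9196, 6814]
[period 2]
Births: 11628 * 0.293 = 3407, 9196 * 0.236 = 2170 — total 5577
10–19: 4314 * 0.966 = 4167
20–29: 1594 * 0.961 = 1532
30–39: 11628 * 0.953 = 11081
40+: 9196 * 0.932 + 6814 * 0.349 = 8571 + 2378 = 10949
→ [5577, 4167, 1532, 11081, 10949]
Total: 32400 → 33306; change = 906; percentage change = 2.8%

2.8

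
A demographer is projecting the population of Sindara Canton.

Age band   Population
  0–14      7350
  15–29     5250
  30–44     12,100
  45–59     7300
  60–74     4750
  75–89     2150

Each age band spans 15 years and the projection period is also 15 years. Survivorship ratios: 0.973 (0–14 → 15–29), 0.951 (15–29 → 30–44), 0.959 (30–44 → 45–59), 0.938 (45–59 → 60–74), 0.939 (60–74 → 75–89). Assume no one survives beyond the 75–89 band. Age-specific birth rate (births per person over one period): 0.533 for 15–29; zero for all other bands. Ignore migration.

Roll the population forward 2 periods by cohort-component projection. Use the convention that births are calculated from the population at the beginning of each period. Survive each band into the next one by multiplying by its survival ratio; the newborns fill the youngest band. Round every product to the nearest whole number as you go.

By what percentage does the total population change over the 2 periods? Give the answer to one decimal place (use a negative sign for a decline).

-8.9

Numbering the groups 1..6 from youngest to oldest:
— Period 1 —
Births: 5250 * 0.533 = 2798
Group 2: 7350 * 0.973 = 7152
Group 3: 5250 * 0.951 = 4993
Group 4: 12100 * 0.959 = 11604
Group 5: 7300 * 0.938 = 6847
Group 6: 4750 * 0.939 = 4460
Population now: 0–14=2798, 15–29=7152, 30–44=4993, 45–59=11604, 60–74=6847, 75–89=4460
— Period 2 —
Births: 7152 * 0.533 = 3812
Group 2: 2798 * 0.973 = 2722
Group 3: 7152 * 0.951 = 6802
Group 4: 4993 * 0.959 = 4788
Group 5: 11604 * 0.938 = 10885
Group 6: 6847 * 0.939 = 6429
Population now: 0–14=3812, 15–29=2722, 30–44=6802, 45–59=4788, 60–74=10885, 75–89=6429
Total: 38900 → 35438; change = -3462; percentage change = -8.9%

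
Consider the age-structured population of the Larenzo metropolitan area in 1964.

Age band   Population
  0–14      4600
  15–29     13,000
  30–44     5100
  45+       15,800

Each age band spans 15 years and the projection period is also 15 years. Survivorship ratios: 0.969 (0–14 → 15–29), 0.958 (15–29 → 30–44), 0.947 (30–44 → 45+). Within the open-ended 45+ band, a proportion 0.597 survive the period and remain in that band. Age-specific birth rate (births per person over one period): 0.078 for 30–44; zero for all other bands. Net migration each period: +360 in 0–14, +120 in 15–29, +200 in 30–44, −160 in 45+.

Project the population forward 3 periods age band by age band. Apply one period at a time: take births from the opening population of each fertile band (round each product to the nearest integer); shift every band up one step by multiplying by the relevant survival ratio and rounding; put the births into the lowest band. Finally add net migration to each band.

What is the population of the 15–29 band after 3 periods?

1425

After projecting period 1:
Births: 5100 × 0.078 = 398
15–29: 4600 × 0.969 = 4457
30–44: 13000 × 0.958 = 12454
45+: 5100 × 0.947 + 15800 × 0.597 = 4830 + 9433 = 14263
Net migration: 0–14 + 360 → 758; 15–29 + 120 → 4577; 30–44 + 200 → 12654; 45+ − 160 → 14103
End of period: [758, 4577, 12654, 14103]
After projecting period 2:
Births: 12654 × 0.078 = 987
15–29: 758 × 0.969 = 735
30–44: 4577 × 0.958 = 4385
45+: 12654 × 0.947 + 14103 × 0.597 = 11983 + 8419 = 20402
Net migration: 0–14 + 360 → 1347; 15–29 + 120 → 855; 30–44 + 200 → 4585; 45+ − 160 → 20242
End of period: [1347, 855, 4585, 20242]
After projecting period 3:
Births: 4585 × 0.078 = 358
15–29: 1347 × 0.969 = 1305
30–44: 855 × 0.958 = 819
45+: 4585 × 0.947 + 20242 × 0.597 = 4342 + 12084 = 16426
Net migration: 0–14 + 360 → 718; 15–29 + 120 → 1425; 30–44 + 200 → 1019; 45+ − 160 → 16266
End of period: [718, 1425, 1019, 16266]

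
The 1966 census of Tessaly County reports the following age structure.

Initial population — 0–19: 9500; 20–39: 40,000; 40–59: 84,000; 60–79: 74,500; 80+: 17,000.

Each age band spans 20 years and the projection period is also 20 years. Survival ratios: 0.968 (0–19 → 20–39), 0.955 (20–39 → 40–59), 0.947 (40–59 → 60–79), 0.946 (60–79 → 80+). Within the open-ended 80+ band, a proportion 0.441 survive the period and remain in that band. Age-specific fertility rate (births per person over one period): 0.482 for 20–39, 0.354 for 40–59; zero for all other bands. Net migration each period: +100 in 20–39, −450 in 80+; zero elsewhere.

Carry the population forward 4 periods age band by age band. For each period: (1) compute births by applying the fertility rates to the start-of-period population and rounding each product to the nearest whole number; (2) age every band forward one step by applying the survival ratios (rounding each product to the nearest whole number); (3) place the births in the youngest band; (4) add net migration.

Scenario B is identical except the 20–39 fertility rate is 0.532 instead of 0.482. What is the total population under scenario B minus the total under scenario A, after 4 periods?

7249

Period 1.
Births: 40000 * 0.482 = 19280, 84000 * 0.354 = 29736 ⇒ total 49016
20–39: 9500 * 0.968 = 9196
40–59: 40000 * 0.955 = 38200
60–79: 84000 * 0.947 = 79548
80+: 74500 * 0.946 + 17000 * 0.441 = 70477 + 7497 = 77974
Net migration: 20–39 + 100 → 9296; 80+ − 450 → 77524
→ [49016, 9296, 38200, 79548, 77524]
Period 2.
Births: 9296 * 0.482 = 4481, 38200 * 0.354 = 13523 ⇒ total 18004
20–39: 49016 * 0.968 = 47447
40–59: 9296 * 0.955 = 8878
60–79: 38200 * 0.947 = 36175
80+: 79548 * 0.946 + 77524 * 0.441 = 75252 + 34188 = 109440
Net migration: 20–39 + 100 → 47547; 80+ − 450 → 108990
→ [18004, 47547, 8878, 36175, 108990]
Period 3.
Births: 47547 * 0.482 = 22918, 8878 * 0.354 = 3143 ⇒ total 26061
20–39: 18004 * 0.968 = 17428
40–59: 47547 * 0.955 = 45407
60–79: 8878 * 0.947 = 8407
80+: 36175 * 0.946 + 108990 * 0.441 = 34222 + 48065 = 82287
Net migration: 20–39 + 100 → 17528; 80+ − 450 → 81837
→ [26061, 17528, 45407, 8407, 81837]
Period 4.
Births: 17528 * 0.482 = 8448, 45407 * 0.354 = 16074 ⇒ total 24522
20–39: 26061 * 0.968 = 25227
40–59: 17528 * 0.955 = 16739
60–79: 45407 * 0.947 = 43000
80+: 8407 * 0.946 + 81837 * 0.441 = 7953 + 36090 = 44043
Net migration: 20–39 + 100 → 25327; 80+ − 450 → 43593
→ [24522, 25327, 16739, 43000, 43593]
Scenario A total after 4 periods: 153181
Scenario B projection —
Period 1.
Births: 40000 * 0.532 = 21280, 84000 * 0.354 = 29736 ⇒ total 51016
20–39: 9500 * 0.968 = 9196
40–59: 40000 * 0.955 = 38200
60–79: 84000 * 0.947 = 79548
80+: 74500 * 0.946 + 17000 * 0.441 = 70477 + 7497 = 77974
Net migration: 20–39 + 100 → 9296; 80+ − 450 → 77524
→ [51016, 9296, 38200, 79548, 77524]
Period 2.
Births: 9296 * 0.532 = 4945, 38200 * 0.354 = 13523 ⇒ total 18468
20–39: 51016 * 0.968 = 49383
40–59: 9296 * 0.955 = 8878
60–79: 38200 * 0.947 = 36175
80+: 79548 * 0.946 + 77524 * 0.441 = 75252 + 34188 = 109440
Net migration: 20–39 + 100 → 49483; 80+ − 450 → 108990
→ [18468, 49483, 8878, 36175, 108990]
Period 3.
Births: 49483 * 0.532 = 26325, 8878 * 0.354 = 3143 ⇒ total 29468
20–39: 18468 * 0.968 = 17877
40–59: 49483 * 0.955 = 47256
60–79: 8878 * 0.947 = 8407
80+: 36175 * 0.946 + 108990 * 0.441 = 34222 + 48065 = 82287
Net migration: 20–39 + 100 → 17977; 80+ − 450 → 81837
→ [29468, 17977, 47256, 8407, 81837]
Period 4.
Births: 17977 * 0.532 = 9564, 47256 * 0.354 = 16729 ⇒ total 26293
20–39: 29468 * 0.968 = 28525
40–59: 17977 * 0.955 = 17168
60–79: 47256 * 0.947 = 44751
80+: 8407 * 0.946 + 81837 * 0.441 = 7953 + 36090 = 44043
Net migration: 20–39 + 100 → 28625; 80+ − 450 → 43593
→ [26293, 28625, 17168, 44751, 43593]
Scenario B total after 4 periods: 160430
Difference B − A = 160430 − 153181 = 7249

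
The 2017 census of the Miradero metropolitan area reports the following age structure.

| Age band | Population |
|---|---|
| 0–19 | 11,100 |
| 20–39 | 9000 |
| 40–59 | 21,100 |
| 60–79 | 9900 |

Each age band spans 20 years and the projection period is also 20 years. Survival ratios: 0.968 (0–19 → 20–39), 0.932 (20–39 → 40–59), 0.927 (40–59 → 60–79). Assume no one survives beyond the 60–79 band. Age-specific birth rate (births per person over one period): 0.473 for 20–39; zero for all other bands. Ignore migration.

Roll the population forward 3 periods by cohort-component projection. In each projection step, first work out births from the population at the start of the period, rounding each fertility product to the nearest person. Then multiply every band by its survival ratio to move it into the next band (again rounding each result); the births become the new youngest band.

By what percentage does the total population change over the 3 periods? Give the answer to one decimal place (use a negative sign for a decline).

After projecting period 1:
Births: 9000 × 0.473 = 4257
20–39: 11100 × 0.968 = 10745
40–59: 9000 × 0.932 = 8388
60–79: 21100 × 0.927 = 19560
Population now: 0–19=4257, 20–39=10745, 40–59=8388, 60–79=19560
After projecting period 2:
Births: 10745 × 0.473 = 5082
20–39: 4257 × 0.968 = 4121
40–59: 10745 × 0.932 = 10014
60–79: 8388 × 0.927 = 7776
Population now: 0–19=5082, 20–39=4121, 40–59=10014, 60–79=7776
After projecting period 3:
Births: 4121 × 0.473 = 1949
20–39: 5082 × 0.968 = 4919
40–59: 4121 × 0.932 = 3841
60–79: 10014 × 0.927 = 9283
Population now: 0–19=1949, 20–39=4919, 40–59=3841, 60–79=9283
Total: 51100 → 19992; change = -31108; percentage change = -60.9%

-60.9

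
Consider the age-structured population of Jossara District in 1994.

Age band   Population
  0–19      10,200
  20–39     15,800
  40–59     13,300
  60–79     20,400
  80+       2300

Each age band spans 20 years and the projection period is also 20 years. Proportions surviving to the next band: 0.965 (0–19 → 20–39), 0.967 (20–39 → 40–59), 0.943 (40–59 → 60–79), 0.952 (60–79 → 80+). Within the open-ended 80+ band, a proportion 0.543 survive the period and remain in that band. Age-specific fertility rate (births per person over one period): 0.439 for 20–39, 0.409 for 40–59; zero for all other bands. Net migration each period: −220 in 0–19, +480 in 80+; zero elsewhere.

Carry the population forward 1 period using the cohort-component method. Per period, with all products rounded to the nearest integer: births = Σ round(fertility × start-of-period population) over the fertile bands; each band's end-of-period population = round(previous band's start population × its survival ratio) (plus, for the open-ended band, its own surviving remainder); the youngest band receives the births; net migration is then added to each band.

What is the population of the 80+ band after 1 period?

21150

After projecting period 1:
Births: 15800 × 0.439 = 6936, 13300 × 0.409 = 5440 — total 12376
20–39: 10200 × 0.965 = 9843
40–59: 15800 × 0.967 = 15279
60–79: 13300 × 0.943 = 12542
80+: 20400 × 0.952 + 2300 × 0.543 = 19421 + 1249 = 20670
Net migration: 0–19 − 220 → 12156; 80+ + 480 → 21150
Giving 12156 / 9843 / 15279 / 12542 / 21150.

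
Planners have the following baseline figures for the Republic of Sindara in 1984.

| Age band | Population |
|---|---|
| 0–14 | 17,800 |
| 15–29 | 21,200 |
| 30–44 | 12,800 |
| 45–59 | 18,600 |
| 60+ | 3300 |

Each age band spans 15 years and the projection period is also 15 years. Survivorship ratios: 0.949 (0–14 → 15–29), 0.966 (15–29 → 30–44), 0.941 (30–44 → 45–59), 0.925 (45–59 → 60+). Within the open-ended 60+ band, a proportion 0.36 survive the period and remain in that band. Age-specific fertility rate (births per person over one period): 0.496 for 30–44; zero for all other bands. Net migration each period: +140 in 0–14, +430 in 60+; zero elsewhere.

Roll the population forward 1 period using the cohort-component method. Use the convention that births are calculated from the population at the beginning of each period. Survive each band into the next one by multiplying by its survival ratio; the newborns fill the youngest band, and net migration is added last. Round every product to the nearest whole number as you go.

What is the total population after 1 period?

Period 1:
Births: 12800 × 0.496 = 6349
15–29: 17800 × 0.949 = 16892
30–44: 21200 × 0.966 = 20479
45–59: 12800 × 0.941 = 12045
60+: 18600 × 0.925 + 3300 × 0.36 = 17205 + 1188 = 18393
Net migration: 0–14 + 140 → 6489; 60+ + 430 → 18823
Population now: 0–14=6489, 15–29=16892, 30–44=20479, 45–59=12045, 60+=18823
Total after period 1: 6489 + 16892 + 20479 + 12045 + 18823 = 74728

74728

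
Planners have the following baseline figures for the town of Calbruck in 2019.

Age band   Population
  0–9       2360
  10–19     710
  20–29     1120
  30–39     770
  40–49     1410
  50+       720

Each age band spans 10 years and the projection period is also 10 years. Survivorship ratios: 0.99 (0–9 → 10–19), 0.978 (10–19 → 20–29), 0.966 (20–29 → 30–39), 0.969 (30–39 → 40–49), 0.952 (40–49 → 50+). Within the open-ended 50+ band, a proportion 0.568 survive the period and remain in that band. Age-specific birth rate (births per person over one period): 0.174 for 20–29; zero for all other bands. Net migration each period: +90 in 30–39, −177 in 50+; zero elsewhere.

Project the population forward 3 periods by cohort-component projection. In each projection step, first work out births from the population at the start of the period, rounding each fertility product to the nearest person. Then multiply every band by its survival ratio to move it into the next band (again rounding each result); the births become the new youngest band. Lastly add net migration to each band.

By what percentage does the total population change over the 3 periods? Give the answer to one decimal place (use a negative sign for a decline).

-23.1

— Period 1 —
Births: 1120 * 0.174 = 195
10–19: 2360 * 0.99 = 2336
20–29: 710 * 0.978 = 694
30–39: 1120 * 0.966 = 1082
40–49: 770 * 0.969 = 746
50+: 1410 * 0.952 + 720 * 0.568 = 1342 + 409 = 1751
Net migration: 30–39 + 90 → 1172; 50+ − 177 → 1574
Giving 195 / 2336 / 694 / 1172 / 746 / 1574.
— Period 2 —
Births: 694 * 0.174 = 121
10–19: 195 * 0.99 = 193
20–29: 2336 * 0.978 = 2285
30–39: 694 * 0.966 = 670
40–49: 1172 * 0.969 = 1136
50+: 746 * 0.952 + 1574 * 0.568 = 710 + 894 = 1604
Net migration: 30–39 + 90 → 760; 50+ − 177 → 1427
Giving 121 / 193 / 2285 / 760 / 1136 / 1427.
— Period 3 —
Births: 2285 * 0.174 = 398
10–19: 121 * 0.99 = 120
20–29: 193 * 0.978 = 189
30–39: 2285 * 0.966 = 2207
40–49: 760 * 0.969 = 736
50+: 1136 * 0.952 + 1427 * 0.568 = 1081 + 811 = 1892
Net migration: 30–39 + 90 → 2297; 50+ − 177 → 1715
Giving 398 / 120 / 189 / 2297 / 736 / 1715.
Total: 7090 → 5455; change = -1635; percentage change = -23.1%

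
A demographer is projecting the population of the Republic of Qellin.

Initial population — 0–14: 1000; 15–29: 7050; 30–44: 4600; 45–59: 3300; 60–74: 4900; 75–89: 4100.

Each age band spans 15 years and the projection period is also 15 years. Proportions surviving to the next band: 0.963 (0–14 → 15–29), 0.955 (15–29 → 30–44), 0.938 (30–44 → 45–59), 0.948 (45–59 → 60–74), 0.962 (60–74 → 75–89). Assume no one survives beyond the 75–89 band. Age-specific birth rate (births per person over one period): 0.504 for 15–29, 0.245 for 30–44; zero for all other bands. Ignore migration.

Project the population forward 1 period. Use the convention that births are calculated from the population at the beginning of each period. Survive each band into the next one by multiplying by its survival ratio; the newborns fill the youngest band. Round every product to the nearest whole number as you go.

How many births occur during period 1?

4680

[period 1]
Births: 7050 * 0.504 = 3553 ; 4600 * 0.245 = 1127 — total 4680
15–29: 1000 * 0.963 = 963
30–44: 7050 * 0.955 = 6733
45–59: 4600 * 0.938 = 4315
60–74: 3300 * 0.948 = 3128
75–89: 4900 * 0.962 = 4714
End of period: [4680, 963, 6733, 4315, 3128, 4714]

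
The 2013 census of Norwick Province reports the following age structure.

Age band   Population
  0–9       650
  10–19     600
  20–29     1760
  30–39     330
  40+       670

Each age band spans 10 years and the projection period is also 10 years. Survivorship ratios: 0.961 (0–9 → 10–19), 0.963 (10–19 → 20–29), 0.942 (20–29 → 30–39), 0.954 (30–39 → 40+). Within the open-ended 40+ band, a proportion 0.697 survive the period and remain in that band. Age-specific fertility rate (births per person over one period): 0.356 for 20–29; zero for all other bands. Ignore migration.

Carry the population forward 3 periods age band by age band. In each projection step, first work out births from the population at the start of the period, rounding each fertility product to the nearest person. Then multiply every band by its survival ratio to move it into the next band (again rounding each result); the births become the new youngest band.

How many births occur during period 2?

206

Numbering the groups 1..5 from youngest to oldest:
Period 1:
Births: 1760 × 0.356 = 627
Group 2: 650 × 0.961 = 625
Group 3: 600 × 0.963 = 578
Group 4: 1760 × 0.942 = 1658
Group 5: 330 × 0.954 + 670 × 0.697 = 315 + 467 = 782
Giving 627 / 625 / 578 / 1658 / 782.
Period 2:
Births: 578 × 0.356 = 206
Group 2: 627 × 0.961 = 603
Group 3: 625 × 0.963 = 602
Group 4: 578 × 0.942 = 544
Group 5: 1658 × 0.954 + 782 × 0.697 = 1582 + 545 = 2127
Giving 206 / 603 / 602 / 544 / 2127.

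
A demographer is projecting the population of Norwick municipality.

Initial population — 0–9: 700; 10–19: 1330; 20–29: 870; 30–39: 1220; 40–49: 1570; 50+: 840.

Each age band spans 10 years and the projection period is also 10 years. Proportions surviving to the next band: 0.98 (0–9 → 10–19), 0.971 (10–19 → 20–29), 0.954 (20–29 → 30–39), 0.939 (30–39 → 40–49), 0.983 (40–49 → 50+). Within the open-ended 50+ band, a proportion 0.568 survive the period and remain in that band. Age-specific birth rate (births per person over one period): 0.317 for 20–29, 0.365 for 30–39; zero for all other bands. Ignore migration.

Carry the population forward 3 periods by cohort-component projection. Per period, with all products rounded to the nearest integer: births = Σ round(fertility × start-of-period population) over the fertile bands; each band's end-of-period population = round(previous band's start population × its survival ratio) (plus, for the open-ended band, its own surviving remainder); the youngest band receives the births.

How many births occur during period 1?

721

Call the groups 1 to 6, youngest first.
Period 1.
Births: 870 * 0.317 = 276  |  1220 * 0.365 = 445 — total 721
Group 2: 700 * 0.98 = 686
Group 3: 1330 * 0.971 = 1291
Group 4: 870 * 0.954 = 830
Group 5: 1220 * 0.939 = 1146
Group 6: 1570 * 0.983 + 840 * 0.568 = 1543 + 477 = 2020
Giving 721 / 686 / 1291 / 830 / 1146 / 2020.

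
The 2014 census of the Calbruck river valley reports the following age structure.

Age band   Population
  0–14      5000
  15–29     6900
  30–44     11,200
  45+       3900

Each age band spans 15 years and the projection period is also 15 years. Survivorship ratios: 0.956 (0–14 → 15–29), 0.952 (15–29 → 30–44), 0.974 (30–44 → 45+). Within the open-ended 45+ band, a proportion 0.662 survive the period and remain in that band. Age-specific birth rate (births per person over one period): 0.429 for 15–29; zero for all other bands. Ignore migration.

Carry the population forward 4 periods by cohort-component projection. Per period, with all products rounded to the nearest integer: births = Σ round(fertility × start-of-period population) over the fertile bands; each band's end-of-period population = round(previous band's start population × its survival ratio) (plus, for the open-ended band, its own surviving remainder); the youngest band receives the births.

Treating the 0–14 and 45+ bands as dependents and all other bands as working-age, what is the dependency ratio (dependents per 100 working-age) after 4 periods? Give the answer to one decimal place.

433.2

Numbering the groups 1..4 from youngest to oldest:
— Period 1 —
Births: 6900 × 0.429 = 2960
Group 2: 5000 × 0.956 = 4780
Group 3: 6900 × 0.952 = 6569
Group 4: 11200 × 0.974 + 3900 × 0.662 = 10909 + 2582 = 13491
Population now: 0–14=2960, 15–29=4780, 30–44=6569, 45+=13491
— Period 2 —
Births: 4780 × 0.429 = 2051
Group 2: 2960 × 0.956 = 2830
Group 3: 4780 × 0.952 = 4551
Group 4: 6569 × 0.974 + 13491 × 0.662 = 6398 + 8931 = 15329
Population now: 0–14=2051, 15–29=2830, 30–44=4551, 45+=15329
— Period 3 —
Births: 2830 × 0.429 = 1214
Group 2: 2051 × 0.956 = 1961
Group 3: 2830 × 0.952 = 2694
Group 4: 4551 × 0.974 + 15329 × 0.662 = 4433 + 10148 = 14581
Population now: 0–14=1214, 15–29=1961, 30–44=2694, 45+=14581
— Period 4 —
Births: 1961 × 0.429 = 841
Group 2: 1214 × 0.956 = 1161
Group 3: 1961 × 0.952 = 1867
Group 4: 2694 × 0.974 + 14581 × 0.662 = 2624 + 9653 = 12277
Population now: 0–14=841, 15–29=1161, 30–44=1867, 45+=12277
Dependents (band 0–14 + band 45+) = 841 + 12277 = 13118; working-age = 3028; ratio = 13118/3028 × 100 = 433.2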